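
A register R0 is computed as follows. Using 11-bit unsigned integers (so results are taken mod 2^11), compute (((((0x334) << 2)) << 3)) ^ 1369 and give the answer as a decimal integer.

985

0x334 = 01100110100
→ << 2 (mod 2^11) → 10011010000 = 1232
→ << 3 (mod 2^11) → 11010000000 = 1664
1369 = 10101011001
→ ^ → 01111011001 = 985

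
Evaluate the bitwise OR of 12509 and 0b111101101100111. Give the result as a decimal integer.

12509 = 011000011011101
b = 111101101100111
 OR → 111101111111111 = 31743

31743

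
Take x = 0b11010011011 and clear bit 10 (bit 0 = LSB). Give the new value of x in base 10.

667

x = 11010011011
bit 10 is currently 1; clear it via x & ~(1 << 10) = x & ~1024
→ 01010011011 = 667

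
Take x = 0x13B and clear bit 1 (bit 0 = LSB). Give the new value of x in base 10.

313

x = 0100111011
bit 1 is currently 1; clear it via x & ~(1 << 1) = x & ~2
→ 0100111001 = 313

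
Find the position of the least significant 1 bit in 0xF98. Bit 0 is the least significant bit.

0xF98 = 111110011000
Trailing zeros: 3, so the lowest set bit is bit 3 (value 8).

3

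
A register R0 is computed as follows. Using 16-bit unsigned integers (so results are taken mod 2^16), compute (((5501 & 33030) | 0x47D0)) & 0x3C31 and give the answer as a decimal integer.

1040

5501 = 0001010101111101
33030 = 1000000100000110
→ & → 0000000100000100 = 260
0x47D0 = 0100011111010000
→ | → 0100011111010100 = 18388
0x3C31 = 0011110000110001
→ & → 0000010000010000 = 1040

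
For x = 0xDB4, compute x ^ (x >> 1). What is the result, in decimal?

x = 110110110100 = 3508
x>>1 = 011011011010
XOR  = 101101101110 = 2926
(x ^ (x >> 1) gives the standard binary-reflected Gray code of x.)

2926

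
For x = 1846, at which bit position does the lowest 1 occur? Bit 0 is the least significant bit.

1

1846 = 11100110110
Trailing zeros: 1, so the lowest set bit is bit 1 (value 2).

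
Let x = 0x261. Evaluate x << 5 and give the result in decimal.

0x261 = 000001001100001
shift left by 5 → 100110000100000 = 19488
(equivalently, 609 × 2^5 = 609 × 32)

19488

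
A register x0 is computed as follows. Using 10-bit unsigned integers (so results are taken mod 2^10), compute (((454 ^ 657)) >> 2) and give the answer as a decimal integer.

213

454 = 0111000110
657 = 1010010001
→ ^ → 1101010111 = 855
→ >> 2 → 0011010101 = 213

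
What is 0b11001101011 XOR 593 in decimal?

a = 11001101011
593 = 01001010001
XOR → 10000111010 = 1082

1082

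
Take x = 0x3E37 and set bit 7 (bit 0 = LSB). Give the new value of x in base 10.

x = 11111000110111
bit 7 is currently 0; set it via x | (1 << 7) = x | 128
→ 11111010110111 = 16055

16055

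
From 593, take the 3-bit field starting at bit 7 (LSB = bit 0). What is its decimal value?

v = 001001010001
Shift right by 7: 00100
Mask low 3 bits: 100 = 4

4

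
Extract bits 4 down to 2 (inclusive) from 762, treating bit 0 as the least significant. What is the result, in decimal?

v = 01011111010
Shift right by 2: 010111110
Mask low 3 bits: 110 = 6

6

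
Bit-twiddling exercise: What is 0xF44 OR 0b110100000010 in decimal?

3910

0xF44 = 111101000100
b = 110100000010
 OR → 111101000110 = 3910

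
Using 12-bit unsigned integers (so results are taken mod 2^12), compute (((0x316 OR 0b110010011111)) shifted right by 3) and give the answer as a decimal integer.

499

0x316 = 001100010110
0b110010011111 = 110010011111
→ OR → 111110011111 = 3999
→ shifted right by 3 → 000111110011 = 499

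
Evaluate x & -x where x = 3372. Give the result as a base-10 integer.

x = 110100101100 = 3372
-x (two's complement) = …001011010100
AND   = 000000000100 = 4
(x & -x isolates the lowest set bit of x.)

4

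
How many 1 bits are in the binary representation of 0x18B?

0x18B = 110001011
Count the 1s: 1 + 1 + 1 + 1 + 1 = 5

5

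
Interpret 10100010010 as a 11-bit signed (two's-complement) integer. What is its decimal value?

pattern = 10100010010 (MSB is 1 ⇒ negative)
Invert: 01011101101, add 1 → 01011101110 = 750, so the value is -750.
(Equivalently: 1298 - 2^11 = 1298 - 2048 = -750.)

-750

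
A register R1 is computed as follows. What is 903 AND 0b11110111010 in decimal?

898

903 = 01110000111
b = 11110111010
AND → 01110000010 = 898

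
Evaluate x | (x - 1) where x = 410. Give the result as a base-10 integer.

x = 110011010 = 410
x - 1 = 110011001
OR    = 110011011 = 411
(x | (x - 1) sets all bits below the lowest set bit.)

411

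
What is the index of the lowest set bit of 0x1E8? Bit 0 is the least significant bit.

3

0x1E8 = 111101000
Trailing zeros: 3, so the lowest set bit is bit 3 (value 8).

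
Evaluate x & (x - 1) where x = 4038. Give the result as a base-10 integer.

4036

x = 111111000110 = 4038
x - 1 = 111111000101
AND   = 111111000100 = 4036
(x & (x - 1) clears the lowest set bit of x.)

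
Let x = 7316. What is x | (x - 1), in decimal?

7319

x = 1110010010100 = 7316
x - 1 = 1110010010011
OR    = 1110010010111 = 7319
(x | (x - 1) sets all bits below the lowest set bit.)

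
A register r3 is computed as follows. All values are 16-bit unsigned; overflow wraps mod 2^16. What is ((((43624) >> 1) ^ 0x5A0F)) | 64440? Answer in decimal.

65467

43624 = 1010101001101000
→ >> 1 → 0101010100110100 = 21812
0x5A0F = 0101101000001111
→ ^ → 0000111100111011 = 3899
64440 = 1111101110111000
→ | → 1111111110111011 = 65467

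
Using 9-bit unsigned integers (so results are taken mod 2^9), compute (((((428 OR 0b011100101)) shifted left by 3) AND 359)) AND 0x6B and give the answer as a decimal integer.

428 = 110101100
0b011100101 = 011100101
→ OR → 111101101 = 493
→ shifted left by 3 (mod 2^9) → 101101000 = 360
359 = 101100111
→ AND → 101100000 = 352
0x6B = 001101011
→ AND → 001100000 = 96

96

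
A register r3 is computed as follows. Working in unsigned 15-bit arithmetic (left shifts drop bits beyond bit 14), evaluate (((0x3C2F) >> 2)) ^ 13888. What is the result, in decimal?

0x3C2F = 011110000101111
→ >> 2 → 000111100001011 = 3851
13888 = 011011001000000
→ ^ → 011100101001011 = 14667

14667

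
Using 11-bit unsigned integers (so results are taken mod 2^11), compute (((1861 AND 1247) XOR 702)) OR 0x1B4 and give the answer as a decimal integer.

1861 = 11101000101
1247 = 10011011111
→ AND → 10001000101 = 1093
702 = 01010111110
→ XOR → 11011111011 = 1787
0x1B4 = 00110110100
→ OR → 11111111111 = 2047

2047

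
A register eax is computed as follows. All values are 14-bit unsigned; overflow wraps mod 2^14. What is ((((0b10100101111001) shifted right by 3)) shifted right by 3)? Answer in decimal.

0b10100101111001 = 10100101111001
→ shifted right by 3 → 00010100101111 = 1327
→ shifted right by 3 → 00000010100101 = 165

165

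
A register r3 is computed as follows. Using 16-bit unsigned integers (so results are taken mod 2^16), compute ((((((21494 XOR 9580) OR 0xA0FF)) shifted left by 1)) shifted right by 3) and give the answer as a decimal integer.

7615

21494 = 0101001111110110
9580 = 0010010101101100
→ XOR → 0111011010011010 = 30362
0xA0FF = 1010000011111111
→ OR → 1111011011111111 = 63231
→ shifted left by 1 (mod 2^16) → 1110110111111110 = 60926
→ shifted right by 3 → 0001110110111111 = 7615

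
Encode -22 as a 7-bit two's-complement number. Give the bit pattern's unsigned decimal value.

106

22 in 7 bits: 0010110
Invert: 1101001
Add 1:  1101010 = 106
(Check: 2^7 - 22 = 128 - 22 = 106.)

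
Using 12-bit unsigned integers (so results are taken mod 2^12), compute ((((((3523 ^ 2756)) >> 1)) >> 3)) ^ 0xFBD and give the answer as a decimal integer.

3523 = 110111000011
2756 = 101011000100
→ ^ → 011100000111 = 1799
→ >> 1 → 001110000011 = 899
→ >> 3 → 000001110000 = 112
0xFBD = 111110111101
→ ^ → 111111001101 = 4045

4045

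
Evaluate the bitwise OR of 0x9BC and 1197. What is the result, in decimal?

0x9BC = 100110111100
1197 = 010010101101
 OR → 110110111101 = 3517

3517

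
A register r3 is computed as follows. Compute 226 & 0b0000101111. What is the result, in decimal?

226 = 11100010
b = 00101111
AND → 00100010 = 34

34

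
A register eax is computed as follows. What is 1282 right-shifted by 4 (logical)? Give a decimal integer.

1282 = 10100000010
shift right by 4 → 00001010000 = 80
(equivalently, floor(1282 / 16))

80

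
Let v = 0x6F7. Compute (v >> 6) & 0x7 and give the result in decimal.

v = 11011110111
Shift right by 6: 11011
Mask low 3 bits: 011 = 3

3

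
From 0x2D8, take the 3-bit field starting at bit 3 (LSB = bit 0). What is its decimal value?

3

v = 001011011000
Shift right by 3: 001011011
Mask low 3 bits: 011 = 3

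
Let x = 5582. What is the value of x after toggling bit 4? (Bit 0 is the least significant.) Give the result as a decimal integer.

5598

x = 1010111001110
bit 4 is currently 0; toggle it via x ^ (1 << 4) = x ^ 16
→ 1010111011110 = 5598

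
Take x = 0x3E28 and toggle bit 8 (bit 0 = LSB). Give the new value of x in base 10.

x = 0011111000101000
bit 8 is currently 0; toggle it via x ^ (1 << 8) = x ^ 256
→ 0011111100101000 = 16168

16168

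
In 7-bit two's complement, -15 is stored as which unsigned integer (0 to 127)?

113

15 in 7 bits: 0001111
Invert: 1110000
Add 1:  1110001 = 113
(Check: 2^7 - 15 = 128 - 15 = 113.)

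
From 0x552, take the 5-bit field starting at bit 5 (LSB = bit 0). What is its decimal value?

10

v = 0010101010010
Shift right by 5: 00101010
Mask low 5 bits: 01010 = 10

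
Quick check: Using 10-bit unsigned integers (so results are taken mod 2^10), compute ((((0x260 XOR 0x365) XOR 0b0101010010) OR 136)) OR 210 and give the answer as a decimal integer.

0x260 = 1001100000
0x365 = 1101100101
→ XOR → 0100000101 = 261
0b0101010010 = 0101010010
→ XOR → 0001010111 = 87
136 = 0010001000
→ OR → 0011011111 = 223
210 = 0011010010
→ OR → 0011011111 = 223

223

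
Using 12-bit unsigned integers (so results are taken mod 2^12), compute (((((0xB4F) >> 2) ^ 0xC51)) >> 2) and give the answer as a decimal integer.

928

0xB4F = 101101001111
→ >> 2 → 001011010011 = 723
0xC51 = 110001010001
→ ^ → 111010000010 = 3714
→ >> 2 → 001110100000 = 928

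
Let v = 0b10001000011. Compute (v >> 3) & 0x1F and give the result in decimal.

8

v = 10001000011
Shift right by 3: 10001000
Mask low 5 bits: 01000 = 8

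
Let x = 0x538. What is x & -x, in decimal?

8

x = 10100111000 = 1336
-x (two's complement) = …01011001000
AND   = 00000001000 = 8
(x & -x isolates the lowest set bit of x.)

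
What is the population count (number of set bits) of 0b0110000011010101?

n = 110000011010101
Count the 1s: 1 + 1 + 1 + 1 + 1 + 1 + 1 = 7

7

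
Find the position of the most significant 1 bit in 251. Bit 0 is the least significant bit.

7

251 = 11111011
The topmost 1 is at position 7 (since 2^7 = 128 ≤ 251 < 256).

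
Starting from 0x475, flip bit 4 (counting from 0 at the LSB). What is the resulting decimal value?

1125

x = 00010001110101
bit 4 is currently 1; toggle it via x ^ (1 << 4) = x ^ 16
→ 00010001100101 = 1125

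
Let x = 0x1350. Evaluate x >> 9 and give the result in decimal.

9

0x1350 = 1001101010000
shift right by 9 → 0000000001001 = 9
(equivalently, floor(4944 / 512))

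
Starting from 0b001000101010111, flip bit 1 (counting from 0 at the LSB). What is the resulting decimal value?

x = 001000101010111
bit 1 is currently 1; toggle it via x ^ (1 << 1) = x ^ 2
→ 001000101010101 = 4437

4437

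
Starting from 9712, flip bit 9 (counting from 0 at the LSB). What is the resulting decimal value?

x = 010010111110000
bit 9 is currently 0; toggle it via x ^ (1 << 9) = x ^ 512
→ 010011111110000 = 10224

10224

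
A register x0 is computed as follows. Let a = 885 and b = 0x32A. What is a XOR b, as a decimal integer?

95

885 = 1101110101
0x32A = 1100101010
XOR → 0001011111 = 95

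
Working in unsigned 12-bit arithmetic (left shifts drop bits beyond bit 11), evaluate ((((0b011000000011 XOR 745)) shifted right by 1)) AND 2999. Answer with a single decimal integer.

0b011000000011 = 011000000011
745 = 001011101001
→ XOR → 010011101010 = 1258
→ shifted right by 1 → 001001110101 = 629
2999 = 101110110111
→ AND → 001000110101 = 565

565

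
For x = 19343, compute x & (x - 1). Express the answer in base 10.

x = 100101110001111 = 19343
x - 1 = 100101110001110
AND   = 100101110001110 = 19342
(x & (x - 1) clears the lowest set bit of x.)

19342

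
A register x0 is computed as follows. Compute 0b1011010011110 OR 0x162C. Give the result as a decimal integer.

5822

a = 1011010011110
0x162C = 1011000101100
 OR → 1011010111110 = 5822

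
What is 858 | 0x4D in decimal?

863

858 = 1101011010
0x4D = 0001001101
 OR → 1101011111 = 863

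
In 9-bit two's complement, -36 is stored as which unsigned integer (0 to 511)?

36 in 9 bits: 000100100
Invert: 111011011
Add 1:  111011100 = 476
(Check: 2^9 - 36 = 512 - 36 = 476.)

476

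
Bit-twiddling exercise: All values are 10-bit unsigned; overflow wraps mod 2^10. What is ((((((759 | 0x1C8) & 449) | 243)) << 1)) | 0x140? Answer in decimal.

759 = 1011110111
0x1C8 = 0111001000
→ | → 1111111111 = 1023
449 = 0111000001
→ & → 0111000001 = 449
243 = 0011110011
→ | → 0111110011 = 499
→ << 1 (mod 2^10) → 1111100110 = 998
0x140 = 0101000000
→ | → 1111100110 = 998

998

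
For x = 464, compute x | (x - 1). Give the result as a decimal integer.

x = 111010000 = 464
x - 1 = 111001111
OR    = 111011111 = 479
(x | (x - 1) sets all bits below the lowest set bit.)

479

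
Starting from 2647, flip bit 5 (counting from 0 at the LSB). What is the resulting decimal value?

2679

x = 101001010111
bit 5 is currently 0; toggle it via x ^ (1 << 5) = x ^ 32
→ 101001110111 = 2679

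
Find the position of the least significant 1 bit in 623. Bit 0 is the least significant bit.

0

623 = 1001101111
Trailing zeros: 0, so the lowest set bit is bit 0 (value 1).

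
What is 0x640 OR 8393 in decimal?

0x640 = 00011001000000
8393 = 10000011001001
 OR → 10011011001001 = 9929

9929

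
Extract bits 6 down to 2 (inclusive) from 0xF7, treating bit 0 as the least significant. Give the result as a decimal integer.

v = 11110111
Shift right by 2: 111101
Mask low 5 bits: 11101 = 29

29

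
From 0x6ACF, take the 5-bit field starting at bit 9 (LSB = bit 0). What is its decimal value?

21

v = 110101011001111
Shift right by 9: 110101
Mask low 5 bits: 10101 = 21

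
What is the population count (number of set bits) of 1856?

4

1856 = 11101000000
Count the 1s: 1 + 1 + 1 + 1 = 4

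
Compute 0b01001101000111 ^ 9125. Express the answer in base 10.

12514

a = 01001101000111
9125 = 10001110100101
XOR → 11000011100010 = 12514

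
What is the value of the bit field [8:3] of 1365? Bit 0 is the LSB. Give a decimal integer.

v = 10101010101
Shift right by 3: 10101010
Mask low 6 bits: 101010 = 42

42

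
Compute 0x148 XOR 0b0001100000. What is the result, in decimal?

296

0x148 = 101001000
b = 001100000
XOR → 100101000 = 296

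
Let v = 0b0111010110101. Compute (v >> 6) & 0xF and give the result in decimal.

10

v = 0111010110101
Shift right by 6: 0111010
Mask low 4 bits: 1010 = 10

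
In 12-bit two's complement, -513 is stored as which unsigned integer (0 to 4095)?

3583

513 in 12 bits: 001000000001
Invert: 110111111110
Add 1:  110111111111 = 3583
(Check: 2^12 - 513 = 4096 - 513 = 3583.)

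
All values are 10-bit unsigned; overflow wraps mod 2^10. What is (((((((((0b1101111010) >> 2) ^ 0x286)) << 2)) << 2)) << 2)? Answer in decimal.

512

0b1101111010 = 1101111010
→ >> 2 → 0011011110 = 222
0x286 = 1010000110
→ ^ → 1001011000 = 600
→ << 2 (mod 2^10) → 0101100000 = 352
→ << 2 (mod 2^10) → 0110000000 = 384
→ << 2 (mod 2^10) → 1000000000 = 512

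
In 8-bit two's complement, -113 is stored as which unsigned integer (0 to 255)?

143

113 in 8 bits: 01110001
Invert: 10001110
Add 1:  10001111 = 143
(Check: 2^8 - 113 = 256 - 113 = 143.)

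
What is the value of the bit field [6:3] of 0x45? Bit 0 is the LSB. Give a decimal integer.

v = 00001000101
Shift right by 3: 00001000
Mask low 4 bits: 1000 = 8

8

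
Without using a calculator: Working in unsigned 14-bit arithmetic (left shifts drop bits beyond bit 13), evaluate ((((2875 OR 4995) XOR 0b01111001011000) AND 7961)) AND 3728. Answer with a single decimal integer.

1024

2875 = 00101100111011
4995 = 01001110000011
→ OR → 01101110111011 = 7099
0b01111001011000 = 01111001011000
→ XOR → 00010111100011 = 1507
7961 = 01111100011001
→ AND → 00010100000001 = 1281
3728 = 00111010010000
→ AND → 00010000000000 = 1024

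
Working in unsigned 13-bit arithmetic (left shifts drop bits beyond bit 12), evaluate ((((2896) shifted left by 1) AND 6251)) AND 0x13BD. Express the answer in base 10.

4128

2896 = 0101101010000
→ shifted left by 1 (mod 2^13) → 1011010100000 = 5792
6251 = 1100001101011
→ AND → 1000000100000 = 4128
0x13BD = 1001110111101
→ AND → 1000000100000 = 4128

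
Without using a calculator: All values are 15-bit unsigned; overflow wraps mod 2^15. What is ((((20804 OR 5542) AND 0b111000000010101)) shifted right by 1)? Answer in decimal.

20804 = 101000101000100
5542 = 001010110100110
→ OR → 101010111100110 = 21990
0b111000000010101 = 111000000010101
→ AND → 101000000000100 = 20484
→ shifted right by 1 → 010100000000010 = 10242

10242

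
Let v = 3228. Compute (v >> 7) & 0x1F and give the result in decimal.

v = 0110010011100
Shift right by 7: 011001
Mask low 5 bits: 11001 = 25

25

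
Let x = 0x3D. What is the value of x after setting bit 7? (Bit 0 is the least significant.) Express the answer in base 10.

189

x = 00111101
bit 7 is currently 0; set it via x | (1 << 7) = x | 128
→ 10111101 = 189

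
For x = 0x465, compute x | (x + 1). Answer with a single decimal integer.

1127

x = 10001100101 = 1125
x + 1 = 10001100110
OR    = 10001100111 = 1127
(x | (x + 1) sets the lowest cleared bit.)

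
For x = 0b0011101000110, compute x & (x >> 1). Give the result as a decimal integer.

x = 11101000110 = 1862
x>>1 = 01110100011
AND  = 01100000010 = 770
(x & (x >> 1) has a 1 wherever x has two consecutive 1 bits.)

770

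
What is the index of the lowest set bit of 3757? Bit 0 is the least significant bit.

0

3757 = 111010101101
Trailing zeros: 0, so the lowest set bit is bit 0 (value 1).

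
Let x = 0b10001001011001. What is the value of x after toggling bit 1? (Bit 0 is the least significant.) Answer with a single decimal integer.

x = 10001001011001
bit 1 is currently 0; toggle it via x ^ (1 << 1) = x ^ 2
→ 10001001011011 = 8795

8795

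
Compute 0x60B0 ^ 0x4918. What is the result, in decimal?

10664

0x60B0 = 110000010110000
0x4918 = 100100100011000
XOR → 010100110101000 = 10664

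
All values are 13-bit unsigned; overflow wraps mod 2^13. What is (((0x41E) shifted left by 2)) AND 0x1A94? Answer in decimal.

4112

0x41E = 0010000011110
→ shifted left by 2 (mod 2^13) → 1000001111000 = 4216
0x1A94 = 1101010010100
→ AND → 1000000010000 = 4112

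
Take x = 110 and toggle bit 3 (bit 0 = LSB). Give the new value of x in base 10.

102

x = 0000001101110
bit 3 is currently 1; toggle it via x ^ (1 << 3) = x ^ 8
→ 0000001100110 = 102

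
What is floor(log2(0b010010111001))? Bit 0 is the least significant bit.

0b010010111001 = 10010111001
The topmost 1 is at position 10 (since 2^10 = 1024 ≤ 1209 < 2048).

10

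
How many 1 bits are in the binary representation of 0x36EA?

0x36EA = 11011011101010
Count the 1s: 1 + 1 + 1 + 1 + 1 + 1 + 1 + 1 + 1 = 9

9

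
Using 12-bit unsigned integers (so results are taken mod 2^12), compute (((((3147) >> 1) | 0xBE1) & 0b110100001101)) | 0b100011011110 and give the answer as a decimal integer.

3147 = 110001001011
→ >> 1 → 011000100101 = 1573
0xBE1 = 101111100001
→ | → 111111100101 = 4069
0b110100001101 = 110100001101
→ & → 110100000101 = 3333
0b100011011110 = 100011011110
→ | → 110111011111 = 3551

3551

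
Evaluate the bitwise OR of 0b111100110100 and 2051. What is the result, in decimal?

a = 111100110100
2051 = 100000000011
 OR → 111100110111 = 3895

3895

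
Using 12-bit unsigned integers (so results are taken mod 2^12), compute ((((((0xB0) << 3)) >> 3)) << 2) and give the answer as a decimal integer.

704

0xB0 = 000010110000
→ << 3 (mod 2^12) → 010110000000 = 1408
→ >> 3 → 000010110000 = 176
→ << 2 (mod 2^12) → 001011000000 = 704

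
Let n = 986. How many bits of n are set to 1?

986 = 1111011010
Count the 1s: 1 + 1 + 1 + 1 + 1 + 1 + 1 = 7

7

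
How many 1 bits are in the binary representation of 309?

5

309 = 100110101
Count the 1s: 1 + 1 + 1 + 1 + 1 = 5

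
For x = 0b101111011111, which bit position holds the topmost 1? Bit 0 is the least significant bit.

11

0b101111011111 = 101111011111
The topmost 1 is at position 11 (since 2^11 = 2048 ≤ 3039 < 4096).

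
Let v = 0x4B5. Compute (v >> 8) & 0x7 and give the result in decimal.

v = 00010010110101
Shift right by 8: 000100
Mask low 3 bits: 100 = 4

4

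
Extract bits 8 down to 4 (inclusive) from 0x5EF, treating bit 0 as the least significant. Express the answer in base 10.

30

v = 10111101111
Shift right by 4: 1011110
Mask low 5 bits: 11110 = 30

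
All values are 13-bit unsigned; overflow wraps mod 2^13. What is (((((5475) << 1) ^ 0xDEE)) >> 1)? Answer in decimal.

916

5475 = 1010101100011
→ << 1 (mod 2^13) → 0101011000110 = 2758
0xDEE = 0110111101110
→ ^ → 0011100101000 = 1832
→ >> 1 → 0001110010100 = 916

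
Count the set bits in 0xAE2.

0xAE2 = 101011100010
Count the 1s: 1 + 1 + 1 + 1 + 1 + 1 = 6

6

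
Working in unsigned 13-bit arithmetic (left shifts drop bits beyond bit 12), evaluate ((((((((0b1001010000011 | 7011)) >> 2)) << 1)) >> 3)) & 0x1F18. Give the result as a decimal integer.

0b1001010000011 = 1001010000011
7011 = 1101101100011
→ | → 1101111100011 = 7139
→ >> 2 → 0011011111000 = 1784
→ << 1 (mod 2^13) → 0110111110000 = 3568
→ >> 3 → 0000110111110 = 446
0x1F18 = 1111100011000
→ & → 0000100011000 = 280

280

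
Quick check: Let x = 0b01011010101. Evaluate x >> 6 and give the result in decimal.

x = 1011010101
shift right by 6 → 0000001011 = 11
(equivalently, floor(725 / 64))

11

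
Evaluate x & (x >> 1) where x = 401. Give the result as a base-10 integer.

128

x = 110010001 = 401
x>>1 = 011001000
AND  = 010000000 = 128
(x & (x >> 1) has a 1 wherever x has two consecutive 1 bits.)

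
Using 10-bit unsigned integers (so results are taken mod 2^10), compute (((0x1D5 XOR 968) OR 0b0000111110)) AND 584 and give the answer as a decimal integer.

0x1D5 = 0111010101
968 = 1111001000
→ XOR → 1000011101 = 541
0b0000111110 = 0000111110
→ OR → 1000111111 = 575
584 = 1001001000
→ AND → 1000001000 = 520

520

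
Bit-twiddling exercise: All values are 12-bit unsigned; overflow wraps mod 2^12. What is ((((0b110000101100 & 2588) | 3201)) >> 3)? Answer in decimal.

401

0b110000101100 = 110000101100
2588 = 101000011100
→ & → 100000001100 = 2060
3201 = 110010000001
→ | → 110010001101 = 3213
→ >> 3 → 000110010001 = 401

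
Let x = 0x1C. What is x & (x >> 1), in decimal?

12

x = 11100 = 28
x>>1 = 01110
AND  = 01100 = 12
(x & (x >> 1) has a 1 wherever x has two consecutive 1 bits.)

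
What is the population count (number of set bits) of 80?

2

80 = 1010000
Count the 1s: 1 + 1 = 2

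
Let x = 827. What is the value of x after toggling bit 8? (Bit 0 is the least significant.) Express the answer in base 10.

571

x = 001100111011
bit 8 is currently 1; toggle it via x ^ (1 << 8) = x ^ 256
→ 001000111011 = 571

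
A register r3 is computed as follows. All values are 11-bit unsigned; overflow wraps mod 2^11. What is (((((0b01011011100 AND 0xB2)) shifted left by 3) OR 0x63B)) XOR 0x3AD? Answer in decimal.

1302

0b01011011100 = 01011011100
0xB2 = 00010110010
→ AND → 00010010000 = 144
→ shifted left by 3 (mod 2^11) → 10010000000 = 1152
0x63B = 11000111011
→ OR → 11010111011 = 1723
0x3AD = 01110101101
→ XOR → 10100010110 = 1302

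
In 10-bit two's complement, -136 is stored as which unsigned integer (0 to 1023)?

888

136 in 10 bits: 0010001000
Invert: 1101110111
Add 1:  1101111000 = 888
(Check: 2^10 - 136 = 1024 - 136 = 888.)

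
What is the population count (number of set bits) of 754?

6

754 = 1011110010
Count the 1s: 1 + 1 + 1 + 1 + 1 + 1 = 6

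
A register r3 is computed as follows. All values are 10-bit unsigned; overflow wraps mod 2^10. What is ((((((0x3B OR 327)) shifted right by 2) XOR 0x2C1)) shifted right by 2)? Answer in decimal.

0x3B = 0000111011
327 = 0101000111
→ OR → 0101111111 = 383
→ shifted right by 2 → 0001011111 = 95
0x2C1 = 1011000001
→ XOR → 1010011110 = 670
→ shifted right by 2 → 0010100111 = 167

167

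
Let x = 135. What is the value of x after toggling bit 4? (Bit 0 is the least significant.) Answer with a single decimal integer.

151

x = 010000111
bit 4 is currently 0; toggle it via x ^ (1 << 4) = x ^ 16
→ 010010111 = 151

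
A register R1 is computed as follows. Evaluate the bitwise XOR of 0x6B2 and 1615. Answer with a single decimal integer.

0x6B2 = 11010110010
1615 = 11001001111
XOR → 00011111101 = 253

253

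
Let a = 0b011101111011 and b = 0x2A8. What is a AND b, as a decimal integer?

a = 11101111011
0x2A8 = 01010101000
AND → 01000101000 = 552

552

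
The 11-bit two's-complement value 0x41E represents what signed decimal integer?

-994

pattern = 10000011110 (MSB is 1 ⇒ negative)
Invert: 01111100001, add 1 → 01111100010 = 994, so the value is -994.
(Equivalently: 1054 - 2^11 = 1054 - 2048 = -994.)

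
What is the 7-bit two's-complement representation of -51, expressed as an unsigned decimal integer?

77

51 in 7 bits: 0110011
Invert: 1001100
Add 1:  1001101 = 77
(Check: 2^7 - 51 = 128 - 51 = 77.)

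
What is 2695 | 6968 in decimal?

2695 = 0101010000111
6968 = 1101100111000
 OR → 1101110111111 = 7103

7103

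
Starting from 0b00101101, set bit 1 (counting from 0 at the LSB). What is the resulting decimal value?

47

x = 00101101
bit 1 is currently 0; set it via x | (1 << 1) = x | 2
→ 00101111 = 47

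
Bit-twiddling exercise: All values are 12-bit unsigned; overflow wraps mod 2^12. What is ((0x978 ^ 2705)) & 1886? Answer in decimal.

840

0x978 = 100101111000
2705 = 101010010001
→ ^ → 001111101001 = 1001
1886 = 011101011110
→ & → 001101001000 = 840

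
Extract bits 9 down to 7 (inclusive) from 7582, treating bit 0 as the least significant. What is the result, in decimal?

v = 1110110011110
Shift right by 7: 111011
Mask low 3 bits: 011 = 3

3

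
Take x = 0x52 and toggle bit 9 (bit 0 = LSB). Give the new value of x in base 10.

x = 00001010010
bit 9 is currently 0; toggle it via x ^ (1 << 9) = x ^ 512
→ 01001010010 = 594

594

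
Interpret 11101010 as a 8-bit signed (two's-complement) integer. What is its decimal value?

-22

pattern = 11101010 (MSB is 1 ⇒ negative)
Invert: 00010101, add 1 → 00010110 = 22, so the value is -22.
(Equivalently: 234 - 2^8 = 234 - 256 = -22.)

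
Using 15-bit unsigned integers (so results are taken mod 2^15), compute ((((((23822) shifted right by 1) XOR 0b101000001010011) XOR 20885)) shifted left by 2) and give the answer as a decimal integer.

23822 = 101110100001110
→ shifted right by 1 → 010111010000111 = 11911
0b101000001010011 = 101000001010011
→ XOR → 111111011010100 = 32468
20885 = 101000110010101
→ XOR → 010111101000001 = 12097
→ shifted left by 2 (mod 2^15) → 011110100000100 = 15620

15620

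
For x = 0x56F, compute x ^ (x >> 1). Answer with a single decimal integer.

x = 10101101111 = 1391
x>>1 = 01010110111
XOR  = 11111011000 = 2008
(x ^ (x >> 1) gives the standard binary-reflected Gray code of x.)

2008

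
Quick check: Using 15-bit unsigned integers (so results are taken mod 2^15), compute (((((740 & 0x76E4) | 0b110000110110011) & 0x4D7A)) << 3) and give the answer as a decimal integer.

2960

740 = 000001011100100
0x76E4 = 111011011100100
→ & → 000001011100100 = 740
0b110000110110011 = 110000110110011
→ | → 110001111110111 = 25591
0x4D7A = 100110101111010
→ & → 100000101110010 = 16754
→ << 3 (mod 2^15) → 000101110010000 = 2960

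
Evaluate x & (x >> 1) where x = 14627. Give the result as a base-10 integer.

x = 11100100100011 = 14627
x>>1 = 01110010010001
AND  = 01100000000001 = 6145
(x & (x >> 1) has a 1 wherever x has two consecutive 1 bits.)

6145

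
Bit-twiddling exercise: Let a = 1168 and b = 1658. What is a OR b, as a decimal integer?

1168 = 10010010000
1658 = 11001111010
 OR → 11011111010 = 1786

1786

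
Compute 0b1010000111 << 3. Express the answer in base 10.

5176

x = 0001010000111
shift left by 3 → 1010000111000 = 5176
(equivalently, 647 × 2^3 = 647 × 8)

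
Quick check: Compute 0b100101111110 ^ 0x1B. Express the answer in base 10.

a = 100101111110
0x1B = 000000011011
XOR → 100101100101 = 2405

2405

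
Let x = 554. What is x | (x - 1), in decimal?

x = 1000101010 = 554
x - 1 = 1000101001
OR    = 1000101011 = 555
(x | (x - 1) sets all bits below the lowest set bit.)

555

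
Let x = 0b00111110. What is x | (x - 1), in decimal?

63

x = 111110 = 62
x - 1 = 111101
OR    = 111111 = 63
(x | (x - 1) sets all bits below the lowest set bit.)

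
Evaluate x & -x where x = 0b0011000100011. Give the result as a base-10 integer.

x = 11000100011 = 1571
-x (two's complement) = …00111011101
AND   = 00000000001 = 1
(x & -x isolates the lowest set bit of x.)

1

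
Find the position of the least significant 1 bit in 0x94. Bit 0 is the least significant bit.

2

0x94 = 10010100
Trailing zeros: 2, so the lowest set bit is bit 2 (value 4).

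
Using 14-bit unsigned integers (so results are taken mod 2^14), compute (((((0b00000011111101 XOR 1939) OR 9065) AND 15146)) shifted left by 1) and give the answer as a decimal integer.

0b00000011111101 = 00000011111101
1939 = 00011110010011
→ XOR → 00011101101110 = 1902
9065 = 10001101101001
→ OR → 10011101101111 = 10095
15146 = 11101100101010
→ AND → 10001100101010 = 9002
→ shifted left by 1 (mod 2^14) → 00011001010100 = 1620

1620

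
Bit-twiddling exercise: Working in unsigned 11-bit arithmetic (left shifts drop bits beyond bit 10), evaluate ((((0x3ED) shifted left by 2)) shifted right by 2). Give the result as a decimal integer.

0x3ED = 01111101101
→ shifted left by 2 (mod 2^11) → 11110110100 = 1972
→ shifted right by 2 → 00111101101 = 493

493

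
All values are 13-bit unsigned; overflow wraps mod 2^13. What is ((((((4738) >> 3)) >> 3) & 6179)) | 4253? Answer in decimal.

4255

4738 = 1001010000010
→ >> 3 → 0001001010000 = 592
→ >> 3 → 0000001001010 = 74
6179 = 1100000100011
→ & → 0000000000010 = 2
4253 = 1000010011101
→ | → 1000010011111 = 4255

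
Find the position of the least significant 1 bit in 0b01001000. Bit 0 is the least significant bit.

3

0b01001000 = 1001000
Trailing zeros: 3, so the lowest set bit is bit 3 (value 8).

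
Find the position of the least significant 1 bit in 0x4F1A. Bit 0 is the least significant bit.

0x4F1A = 100111100011010
Trailing zeros: 1, so the lowest set bit is bit 1 (value 2).

1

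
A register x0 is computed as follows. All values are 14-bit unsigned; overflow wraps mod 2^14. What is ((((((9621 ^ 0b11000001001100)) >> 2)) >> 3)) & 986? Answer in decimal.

138

9621 = 10010110010101
0b11000001001100 = 11000001001100
→ ^ → 01010111011001 = 5593
→ >> 2 → 00010101110110 = 1398
→ >> 3 → 00000010101110 = 174
986 = 00001111011010
→ & → 00000010001010 = 138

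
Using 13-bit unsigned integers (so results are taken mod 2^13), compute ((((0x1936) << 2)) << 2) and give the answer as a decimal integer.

4960

0x1936 = 1100100110110
→ << 2 (mod 2^13) → 0010011011000 = 1240
→ << 2 (mod 2^13) → 1001101100000 = 4960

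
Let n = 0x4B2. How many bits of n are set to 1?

5

0x4B2 = 10010110010
Count the 1s: 1 + 1 + 1 + 1 + 1 = 5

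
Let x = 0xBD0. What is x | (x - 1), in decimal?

3039

x = 101111010000 = 3024
x - 1 = 101111001111
OR    = 101111011111 = 3039
(x | (x - 1) sets all bits below the lowest set bit.)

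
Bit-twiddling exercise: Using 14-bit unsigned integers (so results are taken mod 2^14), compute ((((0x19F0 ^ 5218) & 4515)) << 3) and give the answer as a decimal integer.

0x19F0 = 01100111110000
5218 = 01010001100010
→ ^ → 00110110010010 = 3474
4515 = 01000110100011
→ & → 00000110000010 = 386
→ << 3 (mod 2^14) → 00110000010000 = 3088

3088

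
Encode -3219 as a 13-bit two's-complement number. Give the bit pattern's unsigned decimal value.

4973

3219 in 13 bits: 0110010010011
Invert: 1001101101100
Add 1:  1001101101101 = 4973
(Check: 2^13 - 3219 = 8192 - 3219 = 4973.)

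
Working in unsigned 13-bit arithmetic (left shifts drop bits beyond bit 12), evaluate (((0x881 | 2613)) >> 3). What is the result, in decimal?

0x881 = 0100010000001
2613 = 0101000110101
→ | → 0101010110101 = 2741
→ >> 3 → 0000101010110 = 342

342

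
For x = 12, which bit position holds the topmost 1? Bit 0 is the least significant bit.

3

12 = 1100
The topmost 1 is at position 3 (since 2^3 = 8 ≤ 12 < 16).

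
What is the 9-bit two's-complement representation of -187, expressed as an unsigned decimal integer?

325

187 in 9 bits: 010111011
Invert: 101000100
Add 1:  101000101 = 325
(Check: 2^9 - 187 = 512 - 187 = 325.)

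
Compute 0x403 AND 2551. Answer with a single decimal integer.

3

0x403 = 010000000011
2551 = 100111110111
AND → 000000000011 = 3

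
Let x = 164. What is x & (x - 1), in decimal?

160

x = 10100100 = 164
x - 1 = 10100011
AND   = 10100000 = 160
(x & (x - 1) clears the lowest set bit of x.)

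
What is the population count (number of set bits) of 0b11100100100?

5

n = 11100100100
Count the 1s: 1 + 1 + 1 + 1 + 1 = 5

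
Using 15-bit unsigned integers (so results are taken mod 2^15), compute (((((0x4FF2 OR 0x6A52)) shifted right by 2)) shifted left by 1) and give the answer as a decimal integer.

0x4FF2 = 100111111110010
0x6A52 = 110101001010010
→ OR → 110111111110010 = 28658
→ shifted right by 2 → 001101111111100 = 7164
→ shifted left by 1 (mod 2^15) → 011011111111000 = 14328

14328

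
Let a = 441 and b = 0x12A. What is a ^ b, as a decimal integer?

441 = 110111001
0x12A = 100101010
XOR → 010010011 = 147

147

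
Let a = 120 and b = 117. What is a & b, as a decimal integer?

112

120 = 1111000
117 = 1110101
AND → 1110000 = 112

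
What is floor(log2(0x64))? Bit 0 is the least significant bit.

6

0x64 = 1100100
The topmost 1 is at position 6 (since 2^6 = 64 ≤ 100 < 128).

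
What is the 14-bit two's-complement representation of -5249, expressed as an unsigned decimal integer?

11135

5249 in 14 bits: 01010010000001
Invert: 10101101111110
Add 1:  10101101111111 = 11135
(Check: 2^14 - 5249 = 16384 - 5249 = 11135.)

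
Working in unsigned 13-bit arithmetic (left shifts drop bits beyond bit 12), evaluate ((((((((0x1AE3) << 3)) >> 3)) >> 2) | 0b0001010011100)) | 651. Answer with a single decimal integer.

0x1AE3 = 1101011100011
→ << 3 (mod 2^13) → 1011100011000 = 5912
→ >> 3 → 0001011100011 = 739
→ >> 2 → 0000010111000 = 184
0b0001010011100 = 0001010011100
→ | → 0001010111100 = 700
651 = 0001010001011
→ | → 0001010111111 = 703

703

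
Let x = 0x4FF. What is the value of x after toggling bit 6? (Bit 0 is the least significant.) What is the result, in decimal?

x = 10011111111
bit 6 is currently 1; toggle it via x ^ (1 << 6) = x ^ 64
→ 10010111111 = 1215

1215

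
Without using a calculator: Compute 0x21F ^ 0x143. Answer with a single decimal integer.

860

0x21F = 1000011111
0x143 = 0101000011
XOR → 1101011100 = 860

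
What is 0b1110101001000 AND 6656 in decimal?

a = 1110101001000
6656 = 1101000000000
AND → 1100000000000 = 6144

6144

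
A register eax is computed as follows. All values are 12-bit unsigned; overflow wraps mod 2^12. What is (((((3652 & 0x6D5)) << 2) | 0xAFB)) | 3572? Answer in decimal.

4095

3652 = 111001000100
0x6D5 = 011011010101
→ & → 011001000100 = 1604
→ << 2 (mod 2^12) → 100100010000 = 2320
0xAFB = 101011111011
→ | → 101111111011 = 3067
3572 = 110111110100
→ | → 111111111111 = 4095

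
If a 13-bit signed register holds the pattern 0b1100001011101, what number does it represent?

pattern = 1100001011101 (MSB is 1 ⇒ negative)
Invert: 0011110100010, add 1 → 0011110100011 = 1955, so the value is -1955.
(Equivalently: 6237 - 2^13 = 6237 - 8192 = -1955.)

-1955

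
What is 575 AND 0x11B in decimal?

27

575 = 1000111111
0x11B = 0100011011
AND → 0000011011 = 27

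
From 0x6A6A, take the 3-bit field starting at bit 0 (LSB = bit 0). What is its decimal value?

v = 0110101001101010
Shift right by 0: 0110101001101010
Mask low 3 bits: 010 = 2

2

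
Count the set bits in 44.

44 = 101100
Count the 1s: 1 + 1 + 1 = 3

3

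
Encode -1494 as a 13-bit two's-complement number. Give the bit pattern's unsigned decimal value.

1494 in 13 bits: 0010111010110
Invert: 1101000101001
Add 1:  1101000101010 = 6698
(Check: 2^13 - 1494 = 8192 - 1494 = 6698.)

6698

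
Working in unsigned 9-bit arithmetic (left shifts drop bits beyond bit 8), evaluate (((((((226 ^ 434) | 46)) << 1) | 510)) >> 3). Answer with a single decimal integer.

63

226 = 011100010
434 = 110110010
→ ^ → 101010000 = 336
46 = 000101110
→ | → 101111110 = 382
→ << 1 (mod 2^9) → 011111100 = 252
510 = 111111110
→ | → 111111110 = 510
→ >> 3 → 000111111 = 63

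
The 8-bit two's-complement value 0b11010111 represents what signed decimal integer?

-41

pattern = 11010111 (MSB is 1 ⇒ negative)
Invert: 00101000, add 1 → 00101001 = 41, so the value is -41.
(Equivalently: 215 - 2^8 = 215 - 256 = -41.)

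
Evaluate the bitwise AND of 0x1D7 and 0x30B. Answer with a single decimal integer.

0x1D7 = 0111010111
0x30B = 1100001011
AND → 0100000011 = 259

259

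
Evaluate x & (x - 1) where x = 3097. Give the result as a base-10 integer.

x = 110000011001 = 3097
x - 1 = 110000011000
AND   = 110000011000 = 3096
(x & (x - 1) clears the lowest set bit of x.)

3096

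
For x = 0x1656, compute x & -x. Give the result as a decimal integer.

x = 1011001010110 = 5718
-x (two's complement) = …0100110101010
AND   = 0000000000010 = 2
(x & -x isolates the lowest set bit of x.)

2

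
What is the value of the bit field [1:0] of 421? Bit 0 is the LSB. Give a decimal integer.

1

v = 0110100101
Shift right by 0: 0110100101
Mask low 2 bits: 01 = 1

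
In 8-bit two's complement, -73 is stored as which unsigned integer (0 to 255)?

183

73 in 8 bits: 01001001
Invert: 10110110
Add 1:  10110111 = 183
(Check: 2^8 - 73 = 256 - 73 = 183.)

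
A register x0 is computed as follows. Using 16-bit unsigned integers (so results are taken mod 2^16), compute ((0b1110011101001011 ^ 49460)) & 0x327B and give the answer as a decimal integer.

8827

0b1110011101001011 = 1110011101001011
49460 = 1100000100110100
→ ^ → 0010011001111111 = 9855
0x327B = 0011001001111011
→ & → 0010001001111011 = 8827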